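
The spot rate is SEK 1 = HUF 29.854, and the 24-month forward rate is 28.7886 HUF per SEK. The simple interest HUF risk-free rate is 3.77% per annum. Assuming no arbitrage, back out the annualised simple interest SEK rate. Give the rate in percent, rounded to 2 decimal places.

5.76%

T = 2 years.
F/S = 28.7886/29.854 = 0.9643130 = (growth of HUF) / (growth of SEK).
The HUF side grows by 1 + 0.0377×2 = 1.075400.
Hence g_SEK = 1.1151981.
(1.1151981 − 1)/T = 0.057599, i.e. 5.76%.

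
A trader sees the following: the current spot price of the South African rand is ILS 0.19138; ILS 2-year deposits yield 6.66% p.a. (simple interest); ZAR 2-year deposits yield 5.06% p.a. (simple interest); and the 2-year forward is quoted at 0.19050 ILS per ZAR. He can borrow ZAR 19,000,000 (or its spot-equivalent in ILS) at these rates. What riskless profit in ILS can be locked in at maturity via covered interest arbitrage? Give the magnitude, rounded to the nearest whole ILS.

T = 2 years.
Keep in ZAR, deliver into the forward: 19,000,000·1.101200·0.19050 = ILS 3,985,793.40.
Swap to ILS now, deposit: 19,000,000·0.19138·1.133200 = ILS 4,120,564.50.
The quoted forward undervalues ZAR, so borrow ZAR, convert to ILS at spot, deposit the ILS at 6.66%, and buy ZAR forward at 0.19050 to cover the loan.
The gap between the two covered legs is ILS 134,771.

ILS 134,771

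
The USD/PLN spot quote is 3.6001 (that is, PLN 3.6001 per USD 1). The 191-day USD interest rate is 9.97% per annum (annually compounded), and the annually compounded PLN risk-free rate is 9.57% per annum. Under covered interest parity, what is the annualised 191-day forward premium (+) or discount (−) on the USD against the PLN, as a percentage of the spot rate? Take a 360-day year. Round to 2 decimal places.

-0.36%

T = 191/360 years.
F = S · g_PLN/g_USD = 3.6001 × 1.0496841/1.0517155 = 3.5931464.
Annualised premium = (F − S)/S × (1/T) = (3.5931464 − 3.6001)/3.6001 ÷ (191/360) = -0.36%.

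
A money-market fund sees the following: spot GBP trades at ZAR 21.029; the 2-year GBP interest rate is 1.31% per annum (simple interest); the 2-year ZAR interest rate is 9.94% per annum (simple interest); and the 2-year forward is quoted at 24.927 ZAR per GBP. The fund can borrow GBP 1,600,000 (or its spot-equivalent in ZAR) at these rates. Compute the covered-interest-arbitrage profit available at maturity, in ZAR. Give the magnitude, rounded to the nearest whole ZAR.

ZAR 592,836

T = 2 years.
Route A — deposit GBP, sell forward: 1,600,000 × 1.026200 × 24.927 = ZAR 40,928,139.84.
Route B — convert at spot, deposit ZAR: 1,600,000 × 21.029 × 1.198800 = ZAR 40,335,304.32.
The quoted forward overvalues GBP, so borrow ZAR, buy GBP at spot, deposit the GBP at 1.31%, and sell the proceeds forward at 24.927.
Profit = 40,928,139.84 − 40,335,304.32 = ZAR 592,836.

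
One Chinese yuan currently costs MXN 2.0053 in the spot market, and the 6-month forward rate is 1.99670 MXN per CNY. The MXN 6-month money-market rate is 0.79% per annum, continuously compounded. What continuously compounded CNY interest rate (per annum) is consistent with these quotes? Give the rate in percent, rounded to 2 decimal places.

1.65%

T = 6/12 years.
F/S = 1.9967/2.0053 = 0.9957114 = (growth of MXN) / (growth of CNY).
MXN growth factor: e^(0.0079×6/12) = 1.0039578.
That pins the CNY growth at 1.0082819.
Take logs: ln 1.0082819 / (6/12) = 0.016496, so 1.65%.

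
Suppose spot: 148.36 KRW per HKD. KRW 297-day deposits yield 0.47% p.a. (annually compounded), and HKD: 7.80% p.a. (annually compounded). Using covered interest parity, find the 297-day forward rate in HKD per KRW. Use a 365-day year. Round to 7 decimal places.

T = 297/365 years.
KRW growth factor: (1 + 0.0047)^(297/365) = 1.0038227.
HKD growth factor: (1 + 0.0780)^(297/365) = 1.063021.
Forward (KRW per HKD) = 148.36 × 1.0038227 / 1.063021 = 140.0980.
Invert for HKD per KRW: 1 / 140.0980 = 0.0071379.

0.0071379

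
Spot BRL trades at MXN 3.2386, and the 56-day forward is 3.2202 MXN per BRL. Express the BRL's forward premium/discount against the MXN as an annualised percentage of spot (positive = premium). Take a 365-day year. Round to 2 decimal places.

T = 56/365 years.
BRL trades forward at -0.56815% vs spot over the period.
×(1/T) gives -3.70% p.a.

-3.70%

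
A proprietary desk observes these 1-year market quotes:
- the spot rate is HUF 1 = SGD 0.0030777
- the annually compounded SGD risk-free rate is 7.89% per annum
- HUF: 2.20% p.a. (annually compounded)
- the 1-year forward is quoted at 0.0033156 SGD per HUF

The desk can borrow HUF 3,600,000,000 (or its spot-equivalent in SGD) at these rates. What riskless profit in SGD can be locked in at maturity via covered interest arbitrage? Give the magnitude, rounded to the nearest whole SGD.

T = 1 year.
Invest the HUF and cover forward: 3,600,000,000 × 1.022000 × 0.0033156 = SGD 12,198,755.52.
Convert at spot and invest in SGD: 3,600,000,000 × 0.0030777 × 1.078900 = SGD 11,953,909.91.
The quoted forward overvalues HUF, so borrow SGD, buy HUF at spot, deposit the HUF at 2.20%, and sell the proceeds forward at 0.0033156.
Profit = 12,198,755.52 − 11,953,909.91 = SGD 244,846.

SGD 244,846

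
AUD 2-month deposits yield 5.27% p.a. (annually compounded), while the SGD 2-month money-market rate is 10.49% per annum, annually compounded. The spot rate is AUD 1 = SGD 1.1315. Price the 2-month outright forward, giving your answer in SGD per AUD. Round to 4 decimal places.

T = 2/12 years.
SGD accumulates by (1 + 0.1049)^(2/12) = 1.0167648.
AUD growth factor: (1 + 0.0527)^(2/12) = 1.0085965.
CIP: F = S · (grow SGD)/(grow AUD) = 1.1315 × 1.0167648/1.0085965 = 1.140664 SGD per AUD.

1.1407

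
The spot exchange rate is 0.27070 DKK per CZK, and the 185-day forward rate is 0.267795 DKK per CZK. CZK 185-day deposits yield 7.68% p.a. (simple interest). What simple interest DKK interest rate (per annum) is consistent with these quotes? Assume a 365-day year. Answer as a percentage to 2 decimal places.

5.48%

T = 185/365 years.
CIP gives F = S · g_DKK/g_CZK, so g_DKK/g_CZK = 0.267795/0.2707 = 0.9892686.
CZK growth factor: 1 + 0.0768×185/365 = 1.038926.
Hence g_DKK = 1.0277769.
r = (1.0277769 − 1)/(185/365) = 0.054803 → 5.48%.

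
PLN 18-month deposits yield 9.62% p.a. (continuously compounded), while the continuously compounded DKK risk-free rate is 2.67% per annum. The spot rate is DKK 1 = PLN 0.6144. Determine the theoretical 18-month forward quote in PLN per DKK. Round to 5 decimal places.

T = 18/12 years.
Growth of 1 PLN over T: e^(0.0962×18/12) = 1.1552306.
Growth of 1 DKK over T: e^(0.0267×18/12) = 1.0408628.
So F = 0.6144 × 1.1552306 / 1.0408628 = 0.6819090 (PLN/DKK).

0.68191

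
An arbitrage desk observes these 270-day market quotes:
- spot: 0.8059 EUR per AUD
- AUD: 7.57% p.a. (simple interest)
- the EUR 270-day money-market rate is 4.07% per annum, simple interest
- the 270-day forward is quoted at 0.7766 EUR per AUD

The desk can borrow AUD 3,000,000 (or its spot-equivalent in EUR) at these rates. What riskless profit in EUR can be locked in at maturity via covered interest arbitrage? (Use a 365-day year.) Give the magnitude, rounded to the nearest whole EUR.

T = 270/365 years.
Keep in AUD, deliver into the forward: 3,000,000·1.05599726·0.7766 = EUR 2,460,262.42.
Swap to EUR now, deposit: 3,000,000·0.8059·1.030106849 = EUR 2,490,489.33.
The quoted forward undervalues AUD, so borrow AUD, convert to EUR at spot, deposit the EUR at 4.07%, and buy AUD forward at 0.7766 to cover the loan.
The gap between the two covered legs is EUR 30,227.

EUR 30,227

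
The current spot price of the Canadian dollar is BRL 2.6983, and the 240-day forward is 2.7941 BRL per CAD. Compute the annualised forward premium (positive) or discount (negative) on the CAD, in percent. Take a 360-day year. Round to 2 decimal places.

T = 240/360 years.
CAD trades forward at +3.55038% vs spot over the period.
Per annum: 0.0355038 / (240/360) = 0.053256 = 5.33%.

+5.33%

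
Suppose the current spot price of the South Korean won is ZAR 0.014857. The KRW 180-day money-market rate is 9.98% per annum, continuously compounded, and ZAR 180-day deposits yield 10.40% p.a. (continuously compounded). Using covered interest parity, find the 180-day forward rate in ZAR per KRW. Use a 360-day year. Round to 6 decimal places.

0.014888

T = 180/360 years.
ZAR growth factor: e^(0.1040×180/360) = 1.0533757.
Growth of 1 KRW over T: e^(0.0998×180/360) = 1.051166.
So F = 0.014857 × 1.0533757 / 1.051166 = 0.01488823 (ZAR/KRW).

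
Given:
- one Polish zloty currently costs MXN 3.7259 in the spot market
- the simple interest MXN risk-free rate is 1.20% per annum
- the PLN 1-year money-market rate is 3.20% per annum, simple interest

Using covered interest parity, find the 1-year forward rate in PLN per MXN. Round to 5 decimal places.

0.27370

T = 1 year.
Growth of 1 MXN over T: 1 + 0.0120×1 = 1.012000.
PLN growth factor: 1 + 0.0320×1 = 1.032000.
CIP: F = S · (grow MXN)/(grow PLN) = 3.7259 × 1.012000/1.032000 = 3.653693 MXN per PLN.
Quoted the other way: 1/3.653693 = 0.27370 PLN per MXN.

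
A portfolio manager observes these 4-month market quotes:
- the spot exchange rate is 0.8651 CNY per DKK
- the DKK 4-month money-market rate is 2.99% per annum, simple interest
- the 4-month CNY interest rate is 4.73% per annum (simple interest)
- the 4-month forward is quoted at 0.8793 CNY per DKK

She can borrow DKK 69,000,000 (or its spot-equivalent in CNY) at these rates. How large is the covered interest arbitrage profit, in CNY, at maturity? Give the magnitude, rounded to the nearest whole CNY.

T = 4/12 years.
Keep in DKK, deliver into the forward: 69,000,000·1.0099666667·0.8793 = CNY 61,276,394.61.
Swap to CNY now, deposit: 69,000,000·0.8651·1.0157666667 = CNY 60,633,042.29.
The quoted forward overvalues DKK, so borrow CNY, buy DKK at spot, deposit the DKK at 2.99%, and sell the proceeds forward at 0.8793.
Profit = 61,276,394.61 − 60,633,042.29 = CNY 643,352.

CNY 643,352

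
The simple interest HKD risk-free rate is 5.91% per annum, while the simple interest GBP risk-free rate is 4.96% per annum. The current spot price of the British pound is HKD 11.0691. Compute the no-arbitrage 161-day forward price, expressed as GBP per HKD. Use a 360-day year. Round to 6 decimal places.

T = 161/360 years.
HKD growth factor: 1 + 0.0591×161/360 = 1.0264308.
GBP growth factor: 1 + 0.0496×161/360 = 1.0221822.
So F = 11.0691 × 1.0264308 / 1.0221822 = 11.11511 (HKD/GBP).
Invert for GBP per HKD: 1 / 11.11511 = 0.089968.

0.089968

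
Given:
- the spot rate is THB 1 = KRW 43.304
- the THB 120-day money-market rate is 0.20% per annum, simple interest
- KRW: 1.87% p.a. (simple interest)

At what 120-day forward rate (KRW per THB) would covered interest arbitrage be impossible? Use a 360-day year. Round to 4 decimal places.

43.5449

T = 120/360 years.
KRW growth factor: 1 + 0.0187×120/360 = 1.00623333.
THB growth factor: 1 + 0.0020×120/360 = 1.00066667.
Forward (KRW per THB) = 43.304 × 1.00623333 / 1.00066667 = 43.544898.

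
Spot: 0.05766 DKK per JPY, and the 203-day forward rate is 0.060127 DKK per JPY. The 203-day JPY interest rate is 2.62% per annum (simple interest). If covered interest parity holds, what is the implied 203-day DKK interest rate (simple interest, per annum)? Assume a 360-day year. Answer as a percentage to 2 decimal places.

10.32%

T = 203/360 years.
CIP gives F = S · g_DKK/g_JPY, so g_DKK/g_JPY = 0.060127/0.05766 = 1.0427853.
JPY growth factor: 1 + 0.0262×203/360 = 1.0147739.
That pins the DKK growth at 1.0581913.
(1.0581913 − 1)/T = 0.103196, i.e. 10.32%.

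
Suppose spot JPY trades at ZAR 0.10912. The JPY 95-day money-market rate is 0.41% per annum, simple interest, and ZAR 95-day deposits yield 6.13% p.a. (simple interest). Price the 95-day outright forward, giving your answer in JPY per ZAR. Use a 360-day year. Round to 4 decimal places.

T = 95/360 years.
ZAR accumulates by 1 + 0.0613×95/360 = 1.0161764.
Growth of 1 JPY over T: 1 + 0.0041×95/360 = 1.0010819.
So F = 0.10912 × 1.0161764 / 1.0010819 = 0.1107653 (ZAR/JPY).
Quoted the other way: 1/0.1107653 = 9.0281 JPY per ZAR.

9.0281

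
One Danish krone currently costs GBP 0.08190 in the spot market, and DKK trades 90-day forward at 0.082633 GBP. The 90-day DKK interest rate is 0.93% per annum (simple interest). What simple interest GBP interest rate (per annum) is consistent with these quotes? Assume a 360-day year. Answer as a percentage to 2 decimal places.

T = 90/360 years.
By CIP, F/S equals the GBP-to-DKK growth ratio: 0.082633/0.0819 = 1.0089499.
The DKK side grows by 1 + 0.0093×90/360 = 1.002325.
Hence g_GBP = 1.0112957.
(1.0112957 − 1)/T = 0.045183, i.e. 4.52%.

4.52%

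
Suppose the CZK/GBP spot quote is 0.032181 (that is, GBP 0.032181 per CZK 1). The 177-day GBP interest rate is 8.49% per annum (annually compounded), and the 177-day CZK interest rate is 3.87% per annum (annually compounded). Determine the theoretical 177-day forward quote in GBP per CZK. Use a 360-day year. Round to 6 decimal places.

0.032877

T = 177/360 years.
GBP growth factor: (1 + 0.0849)^(177/360) = 1.0408783.
Growth of 1 CZK over T: (1 + 0.0387)^(177/360) = 1.0188439.
So F = 0.032181 × 1.0408783 / 1.0188439 = 0.03287697 (GBP/CZK).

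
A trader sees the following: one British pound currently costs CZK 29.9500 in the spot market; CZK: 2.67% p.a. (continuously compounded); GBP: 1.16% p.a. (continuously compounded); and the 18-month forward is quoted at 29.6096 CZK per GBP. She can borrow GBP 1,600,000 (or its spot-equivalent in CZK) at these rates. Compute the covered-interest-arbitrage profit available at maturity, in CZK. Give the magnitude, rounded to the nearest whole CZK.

CZK 1,671,241

T = 18/12 years.
Keep in GBP, deliver into the forward: 1,600,000·1.0175522618·29.6096 = CZK 48,206,904.72.
Swap to CZK now, deposit: 1,600,000·29.9500·1.040862816 = CZK 49,878,146.14.
The quoted forward undervalues GBP, so borrow GBP, convert to CZK at spot, deposit the CZK at 2.67%, and buy GBP forward at 29.6096 to cover the loan.
Profit = 49,878,146.14 − 48,206,904.72 = CZK 1,671,241.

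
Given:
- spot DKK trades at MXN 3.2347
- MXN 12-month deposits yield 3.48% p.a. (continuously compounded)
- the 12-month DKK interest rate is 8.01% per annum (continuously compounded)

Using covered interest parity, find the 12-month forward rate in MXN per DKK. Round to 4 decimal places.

T = 1 year.
Growth of 1 MXN over T: e^(0.0348×1) = 1.0354126.
DKK growth factor: e^(0.0801×1) = 1.0833954.
CIP: F = S · (grow MXN)/(grow DKK) = 3.2347 × 1.0354126/1.0833954 = 3.091437 MXN per DKK.

3.0914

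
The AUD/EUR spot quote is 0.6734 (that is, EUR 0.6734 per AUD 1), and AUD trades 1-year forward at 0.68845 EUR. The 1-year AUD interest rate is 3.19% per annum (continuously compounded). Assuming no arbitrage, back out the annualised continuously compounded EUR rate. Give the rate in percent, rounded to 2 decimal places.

T = 1 year.
By CIP, F/S equals the EUR-to-AUD growth ratio: 0.68845/0.6734 = 1.0223493.
AUD growth factor: e^(0.0319×1) = 1.0324143.
That pins the EUR growth at 1.055488.
r = ln(1.055488)/1 = 0.054003 → 5.40%.

5.40%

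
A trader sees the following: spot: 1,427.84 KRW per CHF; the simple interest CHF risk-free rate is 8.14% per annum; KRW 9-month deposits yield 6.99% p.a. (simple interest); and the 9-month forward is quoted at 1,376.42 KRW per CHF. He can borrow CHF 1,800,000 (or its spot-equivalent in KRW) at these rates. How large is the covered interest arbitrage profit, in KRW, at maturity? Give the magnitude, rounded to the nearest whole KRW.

KRW 76,039,328

T = 9/12 years.
Route A — deposit CHF, sell forward: 1,800,000 × 1.061050 × 1376.42 = KRW 2,628,810,793.80.
Route B — convert at spot, deposit KRW: 1,800,000 × 1427.84 × 1.052425 = KRW 2,704,850,121.60.
The quoted forward undervalues CHF, so borrow CHF, convert to KRW at spot, deposit the KRW at 6.99%, and buy CHF forward at 1,376.42 to cover the loan.
Profit = 2,704,850,121.60 − 2,628,810,793.80 = KRW 76,039,328.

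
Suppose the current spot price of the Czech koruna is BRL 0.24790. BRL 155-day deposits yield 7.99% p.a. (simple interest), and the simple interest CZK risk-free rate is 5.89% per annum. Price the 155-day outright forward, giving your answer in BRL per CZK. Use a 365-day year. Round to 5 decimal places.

0.25006

T = 155/365 years.
Growth of 1 BRL over T: 1 + 0.0799×155/365 = 1.0339301.
CZK accumulates by 1 + 0.0589×155/365 = 1.0250123.
Forward (BRL per CZK) = 0.2479 × 1.0339301 / 1.0250123 = 0.2500568.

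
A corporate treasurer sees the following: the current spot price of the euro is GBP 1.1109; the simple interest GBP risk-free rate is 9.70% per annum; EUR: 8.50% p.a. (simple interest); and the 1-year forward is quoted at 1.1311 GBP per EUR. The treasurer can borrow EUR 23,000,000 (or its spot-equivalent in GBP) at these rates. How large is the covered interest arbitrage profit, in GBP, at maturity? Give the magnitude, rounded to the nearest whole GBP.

T = 1 year.
Invest the EUR and cover forward: 23,000,000 × 1.085000 × 1.1311 = GBP 28,226,600.50.
Convert at spot and invest in GBP: 23,000,000 × 1.1109 × 1.097000 = GBP 28,029,117.90.
The quoted forward overvalues EUR, so borrow GBP, buy EUR at spot, deposit the EUR at 8.50%, and sell the proceeds forward at 1.1311.
Arbitrage profit = |28,226,600.50 − 28,029,117.90| = GBP 197,483.

GBP 197,483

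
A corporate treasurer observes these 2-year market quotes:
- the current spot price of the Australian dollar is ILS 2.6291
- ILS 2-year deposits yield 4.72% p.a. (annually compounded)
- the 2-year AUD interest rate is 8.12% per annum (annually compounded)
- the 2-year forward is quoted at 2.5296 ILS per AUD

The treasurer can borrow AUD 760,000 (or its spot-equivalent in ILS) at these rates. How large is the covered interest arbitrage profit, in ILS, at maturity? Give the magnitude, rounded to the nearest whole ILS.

ILS 56,196

T = 2 years.
Keep in AUD, deliver into the forward: 760,000·1.16899344·2.5296 = ILS 2,247,385.21.
Swap to ILS now, deposit: 760,000·2.6291·1.09662784 = ILS 2,191,189.63.
The quoted forward overvalues AUD, so borrow ILS, buy AUD at spot, deposit the AUD at 8.12%, and sell the proceeds forward at 2.5296.
The gap between the two covered legs is ILS 56,196.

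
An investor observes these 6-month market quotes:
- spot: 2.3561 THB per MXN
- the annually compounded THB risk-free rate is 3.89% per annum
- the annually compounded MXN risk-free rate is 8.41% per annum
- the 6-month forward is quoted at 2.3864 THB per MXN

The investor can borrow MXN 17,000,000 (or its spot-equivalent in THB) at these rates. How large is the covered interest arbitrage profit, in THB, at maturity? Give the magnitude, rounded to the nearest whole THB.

T = 6/12 years.
Route A — deposit MXN, sell forward: 17,000,000 × 1.0412012294 × 2.3864 = THB 42,240,284.44.
Route B — convert at spot, deposit THB: 17,000,000 × 2.3561 × 1.0192644407 = THB 40,825,312.13.
The quoted forward overvalues MXN, so borrow THB, buy MXN at spot, deposit the MXN at 8.41%, and sell the proceeds forward at 2.3864.
Arbitrage profit = |42,240,284.44 − 40,825,312.13| = THB 1,414,972.

THB 1,414,972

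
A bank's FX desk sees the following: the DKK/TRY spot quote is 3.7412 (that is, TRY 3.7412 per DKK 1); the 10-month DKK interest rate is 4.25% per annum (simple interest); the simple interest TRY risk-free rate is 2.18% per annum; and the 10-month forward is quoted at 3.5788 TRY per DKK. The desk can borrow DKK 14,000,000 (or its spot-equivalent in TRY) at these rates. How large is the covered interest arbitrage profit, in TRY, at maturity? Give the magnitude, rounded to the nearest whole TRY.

TRY 1,450,624

T = 10/12 years.
Keep in DKK, deliver into the forward: 14,000,000·1.0354166667·3.5788 = TRY 51,877,688.34.
Swap to TRY now, deposit: 14,000,000·3.7412·1.0181666667 = TRY 53,328,311.87.
The quoted forward undervalues DKK, so borrow DKK, convert to TRY at spot, deposit the TRY at 2.18%, and buy DKK forward at 3.5788 to cover the loan.
The gap between the two covered legs is TRY 1,450,624.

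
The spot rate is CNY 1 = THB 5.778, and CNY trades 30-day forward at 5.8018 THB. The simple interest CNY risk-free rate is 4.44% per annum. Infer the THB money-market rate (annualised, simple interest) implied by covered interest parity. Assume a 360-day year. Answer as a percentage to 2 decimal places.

9.40%

T = 30/360 years.
CIP gives F = S · g_THB/g_CNY, so g_THB/g_CNY = 5.8018/5.778 = 1.0041191.
CNY growth factor: 1 + 0.0444×30/360 = 1.003700.
Hence g_THB = 1.0078343.
r = (1.0078343 − 1)/(30/360) = 0.094012 → 9.40%.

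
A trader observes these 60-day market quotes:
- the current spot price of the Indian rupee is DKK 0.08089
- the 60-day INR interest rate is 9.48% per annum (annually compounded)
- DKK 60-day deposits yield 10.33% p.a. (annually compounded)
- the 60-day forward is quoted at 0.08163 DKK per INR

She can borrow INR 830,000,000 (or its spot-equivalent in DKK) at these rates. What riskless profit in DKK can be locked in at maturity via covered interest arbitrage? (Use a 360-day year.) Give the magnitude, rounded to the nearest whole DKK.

DKK 535,627

T = 60/360 years.
Invest the INR and cover forward: 830,000,000 × 1.0152097923 × 0.08163 = DKK 68,783,407.54.
Convert at spot and invest in DKK: 830,000,000 × 0.08089 × 1.0165192399 = DKK 68,247,780.29.
The quoted forward overvalues INR, so borrow DKK, buy INR at spot, deposit the INR at 9.48%, and sell the proceeds forward at 0.08163.
Profit = 68,783,407.54 − 68,247,780.29 = DKK 535,627.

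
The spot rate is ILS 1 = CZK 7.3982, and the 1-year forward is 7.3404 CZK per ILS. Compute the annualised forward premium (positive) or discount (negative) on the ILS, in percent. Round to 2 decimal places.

-0.78%

T = 1 year.
(F − S)/S = (7.3404 − 7.3982)/7.3982 = -0.0078127.
Annualise by dividing by T: -0.0078127 / 1 = -0.007813 → -0.78%.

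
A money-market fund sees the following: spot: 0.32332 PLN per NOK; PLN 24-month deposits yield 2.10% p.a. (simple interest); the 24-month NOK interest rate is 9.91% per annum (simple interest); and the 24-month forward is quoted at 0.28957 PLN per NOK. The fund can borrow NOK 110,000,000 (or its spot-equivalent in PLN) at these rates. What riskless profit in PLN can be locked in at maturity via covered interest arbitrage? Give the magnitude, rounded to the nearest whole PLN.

PLN 1,106,967

T = 2 years.
Invest the NOK and cover forward: 110,000,000 × 1.198200 × 0.28957 = PLN 38,165,905.14.
Convert at spot and invest in PLN: 110,000,000 × 0.32332 × 1.042000 = PLN 37,058,938.40.
The quoted forward overvalues NOK, so borrow PLN, buy NOK at spot, deposit the NOK at 9.91%, and sell the proceeds forward at 0.28957.
Arbitrage profit = |38,165,905.14 − 37,058,938.40| = PLN 1,106,967.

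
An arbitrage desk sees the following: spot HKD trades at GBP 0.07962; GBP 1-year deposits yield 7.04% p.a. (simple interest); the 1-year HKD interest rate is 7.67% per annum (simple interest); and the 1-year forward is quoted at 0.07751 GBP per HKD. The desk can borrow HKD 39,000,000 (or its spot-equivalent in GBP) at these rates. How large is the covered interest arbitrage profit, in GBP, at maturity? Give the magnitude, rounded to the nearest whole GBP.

T = 1 year.
Keep in HKD, deliver into the forward: 39,000,000·1.076700·0.07751 = GBP 3,254,745.66.
Swap to GBP now, deposit: 39,000,000·0.07962·1.070400 = GBP 3,323,784.67.
The quoted forward undervalues HKD, so borrow HKD, convert to GBP at spot, deposit the GBP at 7.04%, and buy HKD forward at 0.07751 to cover the loan.
Profit = 3,323,784.67 − 3,254,745.66 = GBP 69,039.

GBP 69,039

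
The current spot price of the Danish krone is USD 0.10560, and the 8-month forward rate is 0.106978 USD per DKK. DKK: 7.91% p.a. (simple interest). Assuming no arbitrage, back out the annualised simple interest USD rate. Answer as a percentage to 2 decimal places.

9.97%

T = 8/12 years.
CIP gives F = S · g_USD/g_DKK, so g_USD/g_DKK = 0.106978/0.1056 = 1.0130492.
The DKK side grows by 1 + 0.0791×8/12 = 1.0527333.
So the USD growth factor = 1.0664706.
r = (1.0664706 − 1)/(8/12) = 0.099706 → 9.97%.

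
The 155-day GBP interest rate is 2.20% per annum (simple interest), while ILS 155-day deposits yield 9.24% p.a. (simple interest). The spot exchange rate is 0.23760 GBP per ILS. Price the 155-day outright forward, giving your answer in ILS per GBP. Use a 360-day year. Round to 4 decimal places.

4.3351

T = 155/360 years.
Growth of 1 GBP over T: 1 + 0.0220×155/360 = 1.0094722.
ILS accumulates by 1 + 0.0924×155/360 = 1.0397833.
Forward (GBP per ILS) = 0.2376 × 1.0094722 / 1.0397833 = 0.2306736.
Invert for ILS per GBP: 1 / 0.2306736 = 4.3351.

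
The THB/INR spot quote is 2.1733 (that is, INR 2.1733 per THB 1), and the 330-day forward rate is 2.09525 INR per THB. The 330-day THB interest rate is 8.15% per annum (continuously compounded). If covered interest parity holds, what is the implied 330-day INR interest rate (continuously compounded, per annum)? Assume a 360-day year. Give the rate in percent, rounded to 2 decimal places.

T = 330/360 years.
F/S = 2.09525/2.1733 = 0.9640869 = (growth of INR) / (growth of THB).
THB growth factor: e^(0.0815×330/360) = 1.0775698.
So the INR growth factor = 1.0388709.
r = ln(1.0388709)/(330/360) = 0.041601 → 4.16%.

4.16%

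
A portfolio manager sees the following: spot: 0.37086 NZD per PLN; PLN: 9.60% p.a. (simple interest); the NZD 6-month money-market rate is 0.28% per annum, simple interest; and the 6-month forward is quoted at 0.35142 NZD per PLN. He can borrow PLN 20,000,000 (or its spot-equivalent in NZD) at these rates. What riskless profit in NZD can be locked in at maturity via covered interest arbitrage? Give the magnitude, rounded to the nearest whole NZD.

NZD 61,821

T = 6/12 years.
Route A — deposit PLN, sell forward: 20,000,000 × 1.048000 × 0.35142 = NZD 7,365,763.20.
Route B — convert at spot, deposit NZD: 20,000,000 × 0.37086 × 1.001400 = NZD 7,427,584.08.
The quoted forward undervalues PLN, so borrow PLN, convert to NZD at spot, deposit the NZD at 0.28%, and buy PLN forward at 0.35142 to cover the loan.
The gap between the two covered legs is NZD 61,821.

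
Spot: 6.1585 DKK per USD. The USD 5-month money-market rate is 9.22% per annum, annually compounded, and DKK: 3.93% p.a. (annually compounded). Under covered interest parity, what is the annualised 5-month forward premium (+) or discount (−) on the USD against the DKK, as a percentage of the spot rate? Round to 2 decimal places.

-4.91%

T = 5/12 years.
CIP forward (DKK per USD) = 6.1585 × 1.0161911/1.037431 = 6.0324136.
(F − S)/S ÷ T = (6.0324136 − 6.1585)/6.1585/(5/12) = -0.049137 → -4.91%.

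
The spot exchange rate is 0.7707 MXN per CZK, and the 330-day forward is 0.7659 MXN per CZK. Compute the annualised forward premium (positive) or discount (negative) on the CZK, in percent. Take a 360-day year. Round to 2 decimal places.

-0.68%

T = 330/360 years.
(F − S)/S = (0.7659 − 0.7707)/0.7707 = -0.0062281.
Per annum: -0.0062281 / (330/360) = -0.006794 = -0.68%.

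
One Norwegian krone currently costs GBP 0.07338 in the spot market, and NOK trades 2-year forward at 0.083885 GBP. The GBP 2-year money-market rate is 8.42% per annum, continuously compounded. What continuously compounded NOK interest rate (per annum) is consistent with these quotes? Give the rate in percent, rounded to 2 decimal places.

1.73%

T = 2 years.
F/S = 0.083885/0.07338 = 1.1431589 = (growth of GBP) / (growth of NOK).
The GBP side grows by e^(0.0842×2) = 1.1834099.
Hence g_NOK = 1.0352103.
r = ln(1.0352103)/2 = 0.017302 → 1.73%.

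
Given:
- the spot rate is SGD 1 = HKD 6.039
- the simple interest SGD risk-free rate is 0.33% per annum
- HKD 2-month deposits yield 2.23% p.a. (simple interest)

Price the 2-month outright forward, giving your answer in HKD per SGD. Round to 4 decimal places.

T = 2/12 years.
Growth of 1 HKD over T: 1 + 0.0223×2/12 = 1.0037167.
SGD accumulates by 1 + 0.0033×2/12 = 1.000550.
Forward (HKD per SGD) = 6.039 × 1.0037167 / 1.000550 = 6.058113.

6.0581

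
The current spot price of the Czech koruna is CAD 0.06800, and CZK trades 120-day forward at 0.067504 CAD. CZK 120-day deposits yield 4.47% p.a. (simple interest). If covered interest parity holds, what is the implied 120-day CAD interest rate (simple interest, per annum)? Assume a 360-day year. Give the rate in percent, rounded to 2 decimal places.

2.25%

T = 120/360 years.
By CIP, F/S equals the CAD-to-CZK growth ratio: 0.067504/0.068 = 0.9927059.
CZK growth factor: 1 + 0.0447×120/360 = 1.014900.
So the CAD growth factor = 1.0074972.
(1.0074972 − 1)/T = 0.022492, i.e. 2.25%.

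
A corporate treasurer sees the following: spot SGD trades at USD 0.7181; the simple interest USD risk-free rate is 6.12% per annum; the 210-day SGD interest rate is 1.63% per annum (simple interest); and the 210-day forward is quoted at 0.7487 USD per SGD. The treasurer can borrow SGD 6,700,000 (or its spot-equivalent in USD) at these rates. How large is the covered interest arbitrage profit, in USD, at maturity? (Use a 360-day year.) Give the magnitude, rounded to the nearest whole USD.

USD 80,954

T = 210/360 years.
Invest the SGD and cover forward: 6,700,000 × 1.009508333 × 0.7487 = USD 5,063,986.56.
Convert at spot and invest in USD: 6,700,000 × 0.7181 × 1.035700 = USD 4,983,032.34.
The quoted forward overvalues SGD, so borrow USD, buy SGD at spot, deposit the SGD at 1.63%, and sell the proceeds forward at 0.7487.
The gap between the two covered legs is USD 80,954.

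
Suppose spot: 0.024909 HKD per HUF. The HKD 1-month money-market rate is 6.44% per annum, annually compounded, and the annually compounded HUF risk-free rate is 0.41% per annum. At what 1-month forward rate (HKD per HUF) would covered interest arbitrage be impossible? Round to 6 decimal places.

T = 1/12 years.
HKD accumulates by (1 + 0.0644)^(1/12) = 1.0052145.
HUF growth factor: (1 + 0.0041)^(1/12) = 1.000341.
Forward (HKD per HUF) = 0.024909 × 1.0052145 / 1.000341 = 0.02503035.

0.025030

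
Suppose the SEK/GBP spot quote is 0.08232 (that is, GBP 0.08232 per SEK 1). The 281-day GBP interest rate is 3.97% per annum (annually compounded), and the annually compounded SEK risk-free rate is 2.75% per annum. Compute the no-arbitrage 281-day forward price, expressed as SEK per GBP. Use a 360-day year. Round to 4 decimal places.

12.0363

T = 281/360 years.
GBP growth factor: (1 + 0.0397)^(281/360) = 1.0308552.
SEK growth factor: (1 + 0.0275)^(281/360) = 1.02140122.
CIP: F = S · (grow GBP)/(grow SEK) = 0.08232 × 1.0308552/1.02140122 = 0.083081945 GBP per SEK.
Invert for SEK per GBP: 1 / 0.083081945 = 12.0363.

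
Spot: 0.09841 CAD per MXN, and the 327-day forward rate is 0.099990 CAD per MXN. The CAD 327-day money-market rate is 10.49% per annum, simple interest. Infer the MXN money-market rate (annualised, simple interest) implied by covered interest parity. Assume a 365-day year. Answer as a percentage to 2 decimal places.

T = 327/365 years.
By CIP, F/S equals the CAD-to-MXN growth ratio: 0.09999/0.09841 = 1.0160553.
CAD growth factor: 1 + 0.1049×327/365 = 1.0939789.
Hence g_MXN = 1.0766923.
r = (1.0766923 − 1)/(327/365) = 0.085605 → 8.56%.

8.56%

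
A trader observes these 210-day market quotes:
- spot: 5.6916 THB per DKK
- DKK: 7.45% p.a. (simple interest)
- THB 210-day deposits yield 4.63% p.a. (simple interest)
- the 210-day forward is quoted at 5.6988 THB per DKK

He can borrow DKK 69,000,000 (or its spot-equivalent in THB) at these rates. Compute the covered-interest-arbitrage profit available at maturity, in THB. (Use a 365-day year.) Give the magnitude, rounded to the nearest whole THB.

THB 6,889,848

T = 210/365 years.
Invest the DKK and cover forward: 69,000,000 × 1.0428630137 × 5.6988 = THB 410,071,674.23.
Convert at spot and invest in THB: 69,000,000 × 5.6916 × 1.02663835616 = THB 403,181,825.89.
The quoted forward overvalues DKK, so borrow THB, buy DKK at spot, deposit the DKK at 7.45%, and sell the proceeds forward at 5.6988.
Profit = 410,071,674.23 − 403,181,825.89 = THB 6,889,848.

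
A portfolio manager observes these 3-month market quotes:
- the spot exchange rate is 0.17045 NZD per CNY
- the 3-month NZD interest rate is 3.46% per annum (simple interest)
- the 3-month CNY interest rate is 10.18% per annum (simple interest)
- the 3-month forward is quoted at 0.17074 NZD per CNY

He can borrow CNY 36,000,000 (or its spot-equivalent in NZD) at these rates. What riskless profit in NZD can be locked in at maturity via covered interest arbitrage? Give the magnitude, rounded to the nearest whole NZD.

NZD 113,794

T = 3/12 years.
Keep in CNY, deliver into the forward: 36,000,000·1.025450·0.17074 = NZD 6,303,071.99.
Swap to NZD now, deposit: 36,000,000·0.17045·1.008650 = NZD 6,189,278.13.
The quoted forward overvalues CNY, so borrow NZD, buy CNY at spot, deposit the CNY at 10.18%, and sell the proceeds forward at 0.17074.
Profit = 6,303,071.99 − 6,189,278.13 = NZD 113,794.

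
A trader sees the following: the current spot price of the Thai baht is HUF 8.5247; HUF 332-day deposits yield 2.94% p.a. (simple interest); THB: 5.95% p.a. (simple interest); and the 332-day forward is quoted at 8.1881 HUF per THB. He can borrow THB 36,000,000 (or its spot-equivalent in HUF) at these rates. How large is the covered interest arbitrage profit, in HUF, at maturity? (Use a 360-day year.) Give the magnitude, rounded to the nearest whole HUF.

T = 332/360 years.
Keep in THB, deliver into the forward: 36,000,000·1.05487222222·8.1881 = HUF 310,946,372.74.
Swap to HUF now, deposit: 36,000,000·8.5247·1.02711333333 = HUF 315,209,989.17.
The quoted forward undervalues THB, so borrow THB, convert to HUF at spot, deposit the HUF at 2.94%, and buy THB forward at 8.1881 to cover the loan.
Profit = 315,209,989.17 − 310,946,372.74 = HUF 4,263,616.

HUF 4,263,616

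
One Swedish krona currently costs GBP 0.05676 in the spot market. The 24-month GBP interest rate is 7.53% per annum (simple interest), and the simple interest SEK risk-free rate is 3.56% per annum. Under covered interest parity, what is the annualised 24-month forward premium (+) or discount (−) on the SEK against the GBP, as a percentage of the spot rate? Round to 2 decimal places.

+3.71%

T = 2 years.
CIP forward (GBP per SEK) = 0.05676 × 1.150600/1.071200 = 0.06096719.
(F − S)/S ÷ T = (0.06096719 − 0.05676)/0.05676/2 = 0.037061 → 3.71%.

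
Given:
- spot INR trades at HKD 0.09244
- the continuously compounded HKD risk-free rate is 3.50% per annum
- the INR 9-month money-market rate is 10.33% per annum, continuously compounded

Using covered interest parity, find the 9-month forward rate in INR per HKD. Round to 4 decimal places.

T = 9/12 years.
HKD growth factor: e^(0.0350×9/12) = 1.02659757.
INR accumulates by e^(0.1033×9/12) = 1.08055522.
Forward (HKD per INR) = 0.09244 × 1.02659757 / 1.08055522 = 0.087823998.
Quoted the other way: 1/0.087823998 = 11.3864 INR per HKD.

11.3864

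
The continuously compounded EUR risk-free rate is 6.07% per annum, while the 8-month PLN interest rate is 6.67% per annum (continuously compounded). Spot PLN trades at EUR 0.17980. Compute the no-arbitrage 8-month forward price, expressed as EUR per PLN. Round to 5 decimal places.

T = 8/12 years.
EUR growth factor: e^(0.0607×8/12) = 1.0412966.
PLN accumulates by e^(0.0667×8/12) = 1.0454701.
Forward (EUR per PLN) = 0.1798 × 1.0412966 / 1.0454701 = 0.1790822.

0.17908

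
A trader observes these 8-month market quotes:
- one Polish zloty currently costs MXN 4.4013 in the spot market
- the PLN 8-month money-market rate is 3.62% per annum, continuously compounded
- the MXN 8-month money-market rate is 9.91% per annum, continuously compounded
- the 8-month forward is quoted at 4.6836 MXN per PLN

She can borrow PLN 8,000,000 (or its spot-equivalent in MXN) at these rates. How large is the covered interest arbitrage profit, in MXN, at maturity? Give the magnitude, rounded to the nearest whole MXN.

T = 8/12 years.
Keep in PLN, deliver into the forward: 8,000,000·1.024426899·4.6836 = MXN 38,384,046.59.
Swap to MXN now, deposit: 8,000,000·4.4013·1.0682979347 = MXN 37,615,197.60.
The quoted forward overvalues PLN, so borrow MXN, buy PLN at spot, deposit the PLN at 3.62%, and sell the proceeds forward at 4.6836.
Arbitrage profit = |38,384,046.59 − 37,615,197.60| = MXN 768,849.

MXN 768,849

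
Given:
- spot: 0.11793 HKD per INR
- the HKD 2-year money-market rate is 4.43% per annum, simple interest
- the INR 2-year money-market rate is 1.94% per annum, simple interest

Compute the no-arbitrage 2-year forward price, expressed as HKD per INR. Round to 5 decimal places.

T = 2 years.
Growth of 1 HKD over T: 1 + 0.0443×2 = 1.088600.
INR accumulates by 1 + 0.0194×2 = 1.038800.
Forward (HKD per INR) = 0.11793 × 1.088600 / 1.038800 = 0.1235836.

0.12358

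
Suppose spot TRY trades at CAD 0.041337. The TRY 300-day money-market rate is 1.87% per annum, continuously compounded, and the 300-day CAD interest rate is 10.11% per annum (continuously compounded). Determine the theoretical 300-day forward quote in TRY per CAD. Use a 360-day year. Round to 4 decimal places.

22.5860

T = 300/360 years.
CAD accumulates by e^(0.1011×300/360) = 1.08790084.
TRY growth factor: e^(0.0187×300/360) = 1.01570539.
CIP: F = S · (grow CAD)/(grow TRY) = 0.041337 × 1.08790084/1.01570539 = 0.044275198 CAD per TRY.
Invert for TRY per CAD: 1 / 0.044275198 = 22.5860.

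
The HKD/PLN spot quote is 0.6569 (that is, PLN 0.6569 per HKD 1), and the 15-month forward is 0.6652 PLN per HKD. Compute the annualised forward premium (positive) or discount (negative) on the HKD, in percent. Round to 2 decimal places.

T = 15/12 years.
Period premium: (0.6652 − 0.6569)/0.6569 = 0.0126351.
×(1/T) gives 1.01% p.a.

+1.01%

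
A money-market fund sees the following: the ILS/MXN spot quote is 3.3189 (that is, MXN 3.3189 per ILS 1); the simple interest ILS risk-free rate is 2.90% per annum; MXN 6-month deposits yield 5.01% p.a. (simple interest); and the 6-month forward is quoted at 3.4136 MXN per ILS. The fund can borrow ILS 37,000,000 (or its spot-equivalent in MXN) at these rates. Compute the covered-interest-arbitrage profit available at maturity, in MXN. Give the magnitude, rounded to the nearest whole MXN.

T = 6/12 years.
Keep in ILS, deliver into the forward: 37,000,000·1.014500·3.4136 = MXN 128,134,596.40.
Swap to MXN now, deposit: 37,000,000·3.3189·1.025050 = MXN 125,875,422.47.
The quoted forward overvalues ILS, so borrow MXN, buy ILS at spot, deposit the ILS at 2.90%, and sell the proceeds forward at 3.4136.
Profit = 128,134,596.40 − 125,875,422.47 = MXN 2,259,174.

MXN 2,259,174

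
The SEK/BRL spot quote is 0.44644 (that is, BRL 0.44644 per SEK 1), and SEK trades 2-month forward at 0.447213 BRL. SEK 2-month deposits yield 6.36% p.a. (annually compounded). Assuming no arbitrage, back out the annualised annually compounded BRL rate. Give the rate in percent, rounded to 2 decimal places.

7.47%

T = 2/12 years.
By CIP, F/S equals the BRL-to-SEK growth ratio: 0.447213/0.44644 = 1.0017315.
The SEK side grows by (1 + 0.0636)^(2/12) = 1.0103295.
That pins the BRL growth at 1.0120789.
Annualise: 1.0120789^(12/2) − 1 = 0.074697 = 7.47%.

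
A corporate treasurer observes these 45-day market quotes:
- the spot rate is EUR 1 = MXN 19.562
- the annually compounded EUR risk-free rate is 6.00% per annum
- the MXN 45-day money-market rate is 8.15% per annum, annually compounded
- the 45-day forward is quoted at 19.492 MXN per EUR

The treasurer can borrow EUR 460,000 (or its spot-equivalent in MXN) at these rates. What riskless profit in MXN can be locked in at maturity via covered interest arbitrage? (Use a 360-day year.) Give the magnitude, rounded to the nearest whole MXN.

MXN 55,215

T = 45/360 years.
Keep in EUR, deliver into the forward: 460,000·1.007310204·19.492 = MXN 9,031,865.63.
Swap to MXN now, deposit: 460,000·19.562·1.009841735 = MXN 9,087,081.05.
The quoted forward undervalues EUR, so borrow EUR, convert to MXN at spot, deposit the MXN at 8.15%, and buy EUR forward at 19.492 to cover the loan.
Arbitrage profit = |9,031,865.63 − 9,087,081.05| = MXN 55,215.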